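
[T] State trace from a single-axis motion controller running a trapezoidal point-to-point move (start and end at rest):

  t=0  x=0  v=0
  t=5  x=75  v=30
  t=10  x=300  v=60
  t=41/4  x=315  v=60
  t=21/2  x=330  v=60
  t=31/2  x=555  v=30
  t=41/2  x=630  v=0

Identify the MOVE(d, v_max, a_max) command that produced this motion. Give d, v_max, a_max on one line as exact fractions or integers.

d=630 v_max=60 a_max=6

final state: t=41/2, x=630, v=0 → d = 630
a_max = (30−0)/(5−0) = 6
max v = 60 over t∈[10,21/2] → v_max = 60
check: 60·(10+1/2) = 630 ✓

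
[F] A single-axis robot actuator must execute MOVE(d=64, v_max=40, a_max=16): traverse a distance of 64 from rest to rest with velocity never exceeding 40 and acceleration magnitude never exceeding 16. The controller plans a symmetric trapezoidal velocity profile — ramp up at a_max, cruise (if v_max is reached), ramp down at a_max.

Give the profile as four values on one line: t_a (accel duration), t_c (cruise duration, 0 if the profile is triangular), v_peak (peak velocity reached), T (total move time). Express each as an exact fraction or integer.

t_a=2 t_c=0 v_peak=32 T=4

v_max²/a_max = 40²/16 = 100
64 < 100 so t_c = 0
v_peak = √(64·16) = √1024 = 32
t_a = 32/16 = 2; t_c = 0
T = 2·2 = 4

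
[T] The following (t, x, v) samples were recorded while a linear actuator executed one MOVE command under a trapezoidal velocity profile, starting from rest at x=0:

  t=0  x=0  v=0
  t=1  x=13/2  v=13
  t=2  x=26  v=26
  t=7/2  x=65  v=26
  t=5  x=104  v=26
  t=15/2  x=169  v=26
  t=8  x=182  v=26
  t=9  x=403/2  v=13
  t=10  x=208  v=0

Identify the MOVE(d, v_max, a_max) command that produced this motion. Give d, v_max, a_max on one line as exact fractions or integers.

final state: t=10, x=208, v=0 → d = 208
a_max = (13−0)/(1−0) = 13
max v = 26 over t∈[2,8] → v_max = 26
check: 26·(2+6) = 208 ✓

d=208 v_max=26 a_max=13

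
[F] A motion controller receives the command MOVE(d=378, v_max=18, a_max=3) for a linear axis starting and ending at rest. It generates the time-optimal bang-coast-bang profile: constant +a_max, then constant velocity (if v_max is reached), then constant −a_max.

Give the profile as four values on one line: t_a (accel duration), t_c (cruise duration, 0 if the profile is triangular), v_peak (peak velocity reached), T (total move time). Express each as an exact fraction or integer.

t_a=6 t_c=15 v_peak=18 T=27

(v_max)²/a_max = 18²/3 = 108
378 ≥ 108 ⇒ cruise phase
t_a = 18/3 = 6; v_peak = 18
d_cruise = 378 − 108 = 270; t_c = 270/18 = 15
T = 2·6 + 15 = 27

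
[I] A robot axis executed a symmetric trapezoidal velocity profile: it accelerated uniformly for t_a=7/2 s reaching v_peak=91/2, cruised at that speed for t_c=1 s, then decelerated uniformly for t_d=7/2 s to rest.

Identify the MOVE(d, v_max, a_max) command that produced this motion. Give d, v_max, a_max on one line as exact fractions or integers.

a_max = (91/2)/(7/2) = 13
d_a = ½·91/2·7/2 = 637/8; d_c = 91/2·1 = 91/2
d = 2·637/8 + 91/2 = 819/4
t_c = 1 > 0 → v_max = v_peak = 91/2

d=819/4 v_max=91/2 a_max=13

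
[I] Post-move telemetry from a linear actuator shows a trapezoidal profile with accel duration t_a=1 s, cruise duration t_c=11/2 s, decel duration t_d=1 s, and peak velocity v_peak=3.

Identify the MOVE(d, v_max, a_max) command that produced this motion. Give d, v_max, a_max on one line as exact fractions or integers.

a_max = 3/1 = 3
d_a = ½·3·1 = 3/2; d_c = 3·11/2 = 33/2
d = 2·3/2 + 33/2 = 39/2
t_c = 11/2 > 0 ⇒ limit active, v_max = 3

d=39/2 v_max=3 a_max=3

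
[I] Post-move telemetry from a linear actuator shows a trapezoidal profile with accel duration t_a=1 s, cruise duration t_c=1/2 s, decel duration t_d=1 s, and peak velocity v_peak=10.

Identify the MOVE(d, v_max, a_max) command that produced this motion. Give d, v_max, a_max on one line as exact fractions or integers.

a_max = 10/1 = 10
d_a = ½·10·1 = 5; d_c = 10·1/2 = 5
d = 2·5 + 5 = 15
t_c = 1/2 > 0 ⇒ limit active, v_max = 10

d=15 v_max=10 a_max=10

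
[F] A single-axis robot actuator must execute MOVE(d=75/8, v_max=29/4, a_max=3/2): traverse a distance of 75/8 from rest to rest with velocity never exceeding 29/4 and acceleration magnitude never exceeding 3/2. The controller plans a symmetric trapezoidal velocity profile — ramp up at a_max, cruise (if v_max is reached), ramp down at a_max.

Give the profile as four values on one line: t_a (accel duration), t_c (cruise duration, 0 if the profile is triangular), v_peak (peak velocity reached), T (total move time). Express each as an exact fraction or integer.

v_max²/a_max = (29/4)²/(3/2) = 841/24
75/8 < 841/24 so t_c = 0
v_peak = √(75/8·3/2) = √(225/16) = 15/4
t_a = (15/4)/(3/2) = 5/2; t_c = 0
T = 2·5/2 = 5

t_a=5/2 t_c=0 v_peak=15/4 T=5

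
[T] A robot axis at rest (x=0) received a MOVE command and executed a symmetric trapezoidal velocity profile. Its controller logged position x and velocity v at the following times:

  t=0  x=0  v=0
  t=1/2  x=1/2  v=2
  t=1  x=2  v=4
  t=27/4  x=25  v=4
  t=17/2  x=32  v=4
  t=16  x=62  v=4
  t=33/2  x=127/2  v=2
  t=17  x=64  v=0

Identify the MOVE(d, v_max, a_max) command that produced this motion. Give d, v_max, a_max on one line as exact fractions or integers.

d=64 v_max=4 a_max=4

final state: t=17, x=64, v=0 → d = 64
a_max = (2−0)/(1/2−0) = 4
max v = 4 over t∈[1,16] → v_max = 4
check: 4·(1+15) = 64 ✓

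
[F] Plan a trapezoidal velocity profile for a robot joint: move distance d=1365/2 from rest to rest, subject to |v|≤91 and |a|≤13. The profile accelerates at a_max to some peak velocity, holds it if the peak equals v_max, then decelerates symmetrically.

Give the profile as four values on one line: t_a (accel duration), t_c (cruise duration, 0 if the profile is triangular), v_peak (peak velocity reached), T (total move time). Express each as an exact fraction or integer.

t_a=7 t_c=1/2 v_peak=91 T=29/2

vₘ²/aₘ = 91²/13 = 637
1365/2 ≥ 637 so v_max reached
t_a = 91/13 = 7; v_peak = 91
d_cruise = 1365/2 − 637 = 91/2; t_c = (91/2)/91 = 1/2
T = 2·7 + 1/2 = 29/2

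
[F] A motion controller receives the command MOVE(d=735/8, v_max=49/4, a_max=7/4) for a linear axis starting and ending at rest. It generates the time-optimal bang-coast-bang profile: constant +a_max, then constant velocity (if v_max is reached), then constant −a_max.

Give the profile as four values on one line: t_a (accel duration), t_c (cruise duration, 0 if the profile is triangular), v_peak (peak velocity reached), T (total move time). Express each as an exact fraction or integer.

t_a=7 t_c=1/2 v_peak=49/4 T=29/2

v_max²/a_max = (49/4)²/(7/4) = 343/4
735/8 ≥ 343/4 → trapezoidal
t_a = (49/4)/(7/4) = 7; v_peak = 49/4
d_cruise = 735/8 − 343/4 = 49/8; t_c = (49/8)/(49/4) = 1/2
T = 2·7 + 1/2 = 29/2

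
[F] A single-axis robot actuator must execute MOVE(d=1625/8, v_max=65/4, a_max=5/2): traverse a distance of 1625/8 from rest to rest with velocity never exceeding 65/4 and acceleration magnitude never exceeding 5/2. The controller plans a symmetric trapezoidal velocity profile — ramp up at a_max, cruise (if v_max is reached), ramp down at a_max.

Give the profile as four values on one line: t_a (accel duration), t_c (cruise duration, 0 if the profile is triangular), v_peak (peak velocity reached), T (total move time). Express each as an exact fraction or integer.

(v_max)²/a_max = (65/4)²/(5/2) = 845/8
1625/8 ≥ 845/8 so v_max reached
t_a = (65/4)/(5/2) = 13/2; v_peak = 65/4
d_cruise = 1625/8 − 845/8 = 195/2; t_c = (195/2)/(65/4) = 6
T = 2·13/2 + 6 = 19

t_a=13/2 t_c=6 v_peak=65/4 T=19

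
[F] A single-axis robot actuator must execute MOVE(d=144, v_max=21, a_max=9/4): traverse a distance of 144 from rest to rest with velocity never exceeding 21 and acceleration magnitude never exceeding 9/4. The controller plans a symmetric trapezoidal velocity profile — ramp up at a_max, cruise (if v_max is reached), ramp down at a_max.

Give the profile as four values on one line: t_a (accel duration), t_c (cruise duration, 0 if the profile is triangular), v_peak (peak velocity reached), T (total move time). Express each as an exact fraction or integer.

v_max²/a_max = 21²/(9/4) = 196
144 < 196 so t_c = 0
v_peak = √(144·9/4) = √324 = 18
t_a = 18/(9/4) = 8; t_c = 0
T = 2·8 = 16

t_a=8 t_c=0 v_peak=18 T=16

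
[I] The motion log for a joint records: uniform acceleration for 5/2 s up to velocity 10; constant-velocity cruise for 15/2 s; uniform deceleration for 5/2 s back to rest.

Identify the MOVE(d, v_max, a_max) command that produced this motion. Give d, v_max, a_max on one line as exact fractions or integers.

a_max = 10/(5/2) = 4
d_a = ½·10·5/2 = 25/2; d_c = 10·15/2 = 75
d = 2·25/2 + 75 = 100
t_c = 15/2 > 0 → v_max = v_peak = 10

d=100 v_max=10 a_max=4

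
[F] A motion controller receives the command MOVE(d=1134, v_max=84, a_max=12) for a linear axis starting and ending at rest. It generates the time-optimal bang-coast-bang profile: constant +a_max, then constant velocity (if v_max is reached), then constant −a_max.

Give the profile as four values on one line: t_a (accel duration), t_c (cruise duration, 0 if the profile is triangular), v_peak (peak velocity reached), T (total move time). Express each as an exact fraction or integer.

t_a=7 t_c=13/2 v_peak=84 T=41/2

v_max²/a_max = 84²/12 = 588
1134 ≥ 588 → trapezoidal
t_a = 84/12 = 7; v_peak = 84
d_cruise = 1134 − 588 = 546; t_c = 546/84 = 13/2
T = 2·7 + 13/2 = 41/2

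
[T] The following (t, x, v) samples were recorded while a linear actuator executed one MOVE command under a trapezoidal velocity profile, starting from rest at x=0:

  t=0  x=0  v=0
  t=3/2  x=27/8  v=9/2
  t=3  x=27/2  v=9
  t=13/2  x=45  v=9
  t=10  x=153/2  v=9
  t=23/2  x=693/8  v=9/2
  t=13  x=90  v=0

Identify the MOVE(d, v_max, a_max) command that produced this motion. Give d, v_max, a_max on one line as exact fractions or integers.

final state: t=13, x=90, v=0 → d = 90
a_max = (9/2−0)/(3/2−0) = 3
max v = 9 over t∈[3,10] → v_max = 9
check: 9·(3+7) = 90 ✓

d=90 v_max=9 a_max=3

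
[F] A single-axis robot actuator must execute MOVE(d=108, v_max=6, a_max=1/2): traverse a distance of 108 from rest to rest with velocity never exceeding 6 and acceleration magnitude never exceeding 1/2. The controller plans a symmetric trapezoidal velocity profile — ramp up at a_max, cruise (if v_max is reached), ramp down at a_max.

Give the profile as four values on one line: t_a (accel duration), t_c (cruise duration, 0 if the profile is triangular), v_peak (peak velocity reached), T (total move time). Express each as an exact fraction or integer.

v_max²/a_max = 6²/(1/2) = 72
108 ≥ 72 ⇒ cruise phase
t_a = 6/(1/2) = 12; v_peak = 6
d_cruise = 108 − 72 = 36; t_c = 36/6 = 6
T = 2·12 + 6 = 30

t_a=12 t_c=6 v_peak=6 T=30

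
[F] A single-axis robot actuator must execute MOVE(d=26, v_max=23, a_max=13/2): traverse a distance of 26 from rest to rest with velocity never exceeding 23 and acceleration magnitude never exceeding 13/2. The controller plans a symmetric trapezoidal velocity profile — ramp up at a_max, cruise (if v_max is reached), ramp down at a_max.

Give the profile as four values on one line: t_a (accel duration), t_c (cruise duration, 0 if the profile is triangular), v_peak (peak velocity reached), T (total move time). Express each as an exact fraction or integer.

(v_max)²/a_max = 23²/(13/2) = 1058/13
26 < 1058/13 → triangular
v_peak = √(26·13/2) = √169 = 13
t_a = 13/(13/2) = 2; t_c = 0
T = 2·2 = 4

t_a=2 t_c=0 v_peak=13 T=4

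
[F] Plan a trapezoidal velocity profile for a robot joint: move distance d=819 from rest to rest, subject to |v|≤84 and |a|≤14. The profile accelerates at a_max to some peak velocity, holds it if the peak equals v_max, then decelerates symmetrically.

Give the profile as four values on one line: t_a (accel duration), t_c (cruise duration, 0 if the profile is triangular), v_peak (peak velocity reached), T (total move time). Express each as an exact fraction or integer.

v_max²/a_max = 84²/14 = 504
819 ≥ 504 so v_max reached
t_a = 84/14 = 6; v_peak = 84
d_cruise = 819 − 504 = 315; t_c = 315/84 = 15/4
T = 2·6 + 15/4 = 63/4

t_a=6 t_c=15/4 v_peak=84 T=63/4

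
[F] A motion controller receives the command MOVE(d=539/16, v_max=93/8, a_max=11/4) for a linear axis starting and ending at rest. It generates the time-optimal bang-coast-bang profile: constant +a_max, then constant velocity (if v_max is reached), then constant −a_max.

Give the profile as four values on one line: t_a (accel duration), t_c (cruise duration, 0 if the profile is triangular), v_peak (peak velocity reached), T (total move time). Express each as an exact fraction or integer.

(v_max)²/a_max = (93/8)²/(11/4) = 8649/176
539/16 < 8649/176 ⇒ no cruise
v_peak = √(539/16·11/4) = √(5929/64) = 77/8
t_a = (77/8)/(11/4) = 7/2; t_c = 0
T = 2·7/2 = 7

t_a=7/2 t_c=0 v_peak=77/8 T=7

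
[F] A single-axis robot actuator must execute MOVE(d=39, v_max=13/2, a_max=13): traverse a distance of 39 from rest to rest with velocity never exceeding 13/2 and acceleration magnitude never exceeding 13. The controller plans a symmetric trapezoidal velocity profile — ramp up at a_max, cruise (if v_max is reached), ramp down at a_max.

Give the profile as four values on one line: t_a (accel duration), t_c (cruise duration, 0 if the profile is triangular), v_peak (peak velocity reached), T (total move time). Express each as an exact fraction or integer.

vₘ²/aₘ = (13/2)²/13 = 13/4
39 ≥ 13/4 so v_max reached
t_a = (13/2)/13 = 1/2; v_peak = 13/2
d_cruise = 39 − 13/4 = 143/4; t_c = (143/4)/(13/2) = 11/2
T = 2·1/2 + 11/2 = 13/2

t_a=1/2 t_c=11/2 v_peak=13/2 T=13/2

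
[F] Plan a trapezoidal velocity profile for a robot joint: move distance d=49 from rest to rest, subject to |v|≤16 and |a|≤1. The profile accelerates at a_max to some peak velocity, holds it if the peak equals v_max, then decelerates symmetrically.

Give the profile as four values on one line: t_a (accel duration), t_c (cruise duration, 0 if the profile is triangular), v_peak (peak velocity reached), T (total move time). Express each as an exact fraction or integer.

vₘ²/aₘ = 16²/1 = 256
49 < 256 → triangular
v_peak = √(49·1) = √49 = 7
t_a = 7/1 = 7; t_c = 0
T = 2·7 = 14

t_a=7 t_c=0 v_peak=7 T=14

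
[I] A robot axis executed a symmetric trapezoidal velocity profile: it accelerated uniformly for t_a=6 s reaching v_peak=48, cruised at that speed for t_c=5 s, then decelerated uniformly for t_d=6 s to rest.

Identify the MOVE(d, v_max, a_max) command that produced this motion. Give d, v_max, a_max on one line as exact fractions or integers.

d=528 v_max=48 a_max=8

a_max = 48/6 = 8
d_a = ½·48·6 = 144; d_c = 48·5 = 240
d = 2·144 + 240 = 528
t_c = 5 > 0 → v_max = v_peak = 48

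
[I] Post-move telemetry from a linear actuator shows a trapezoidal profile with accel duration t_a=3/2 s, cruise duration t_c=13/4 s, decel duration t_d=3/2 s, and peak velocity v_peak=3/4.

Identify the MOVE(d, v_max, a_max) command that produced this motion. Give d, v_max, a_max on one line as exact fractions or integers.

a_max = (3/4)/(3/2) = 1/2
d_a = ½·3/4·3/2 = 9/16; d_c = 3/4·13/4 = 39/16
d = 2·9/16 + 39/16 = 57/16
t_c = 13/4 > 0 ⇒ limit active, v_max = 3/4

d=57/16 v_max=3/4 a_max=1/2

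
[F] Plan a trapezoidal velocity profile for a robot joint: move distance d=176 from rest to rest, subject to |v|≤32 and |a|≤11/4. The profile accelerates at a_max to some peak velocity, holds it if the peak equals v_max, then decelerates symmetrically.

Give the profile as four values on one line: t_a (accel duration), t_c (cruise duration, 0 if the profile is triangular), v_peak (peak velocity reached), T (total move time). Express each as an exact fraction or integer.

vₘ²/aₘ = 32²/(11/4) = 4096/11
176 < 4096/11 → triangular
v_peak = √(176·11/4) = √484 = 22
t_a = 22/(11/4) = 8; t_c = 0
T = 2·8 = 16

t_a=8 t_c=0 v_peak=22 T=16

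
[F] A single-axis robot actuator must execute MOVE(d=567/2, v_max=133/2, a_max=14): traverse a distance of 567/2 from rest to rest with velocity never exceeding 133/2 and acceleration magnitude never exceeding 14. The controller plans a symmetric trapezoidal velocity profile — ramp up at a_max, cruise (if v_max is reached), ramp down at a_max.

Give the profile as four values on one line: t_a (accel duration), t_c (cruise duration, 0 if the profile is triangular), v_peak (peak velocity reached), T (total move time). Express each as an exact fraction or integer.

vₘ²/aₘ = (133/2)²/14 = 2527/8
567/2 < 2527/8 so t_c = 0
v_peak = √(567/2·14) = √3969 = 63
t_a = 63/14 = 9/2; t_c = 0
T = 2·9/2 = 9

t_a=9/2 t_c=0 v_peak=63 T=9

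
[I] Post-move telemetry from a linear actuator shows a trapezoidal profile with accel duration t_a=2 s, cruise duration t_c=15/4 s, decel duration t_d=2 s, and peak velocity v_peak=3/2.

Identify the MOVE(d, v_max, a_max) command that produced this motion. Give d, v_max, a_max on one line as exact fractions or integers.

d=69/8 v_max=3/2 a_max=3/4

a_max = (3/2)/2 = 3/4
d_a = ½·3/2·2 = 3/2; d_c = 3/2·15/4 = 45/8
d = 2·3/2 + 45/8 = 69/8
t_c = 15/4 > 0 → v_max = v_peak = 3/2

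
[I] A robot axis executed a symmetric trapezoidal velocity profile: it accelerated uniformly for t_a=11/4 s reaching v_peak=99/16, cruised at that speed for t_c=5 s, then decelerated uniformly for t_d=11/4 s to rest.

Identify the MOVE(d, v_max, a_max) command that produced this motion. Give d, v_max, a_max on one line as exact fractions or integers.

a_max = (99/16)/(11/4) = 9/4
d_a = ½·99/16·11/4 = 1089/128; d_c = 99/16·5 = 495/16
d = 2·1089/128 + 495/16 = 3069/64
t_c = 5 > 0 ⇒ limit active, v_max = 99/16

d=3069/64 v_max=99/16 a_max=9/4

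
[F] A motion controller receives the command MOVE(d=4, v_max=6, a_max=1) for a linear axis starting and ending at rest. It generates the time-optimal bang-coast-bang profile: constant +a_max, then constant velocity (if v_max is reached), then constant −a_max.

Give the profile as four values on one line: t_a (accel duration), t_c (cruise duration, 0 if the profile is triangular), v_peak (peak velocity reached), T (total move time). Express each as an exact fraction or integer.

vₘ²/aₘ = 6²/1 = 36
4 < 36 → triangular
v_peak = √(4·1) = √4 = 2
t_a = 2/1 = 2; t_c = 0
T = 2·2 = 4

t_a=2 t_c=0 v_peak=2 T=4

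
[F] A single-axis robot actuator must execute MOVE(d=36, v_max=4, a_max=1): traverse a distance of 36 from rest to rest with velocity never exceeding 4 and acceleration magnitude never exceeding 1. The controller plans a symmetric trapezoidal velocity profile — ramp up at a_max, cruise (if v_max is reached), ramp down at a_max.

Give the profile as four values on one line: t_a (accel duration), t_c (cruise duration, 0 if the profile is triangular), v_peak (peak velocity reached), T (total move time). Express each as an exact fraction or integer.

v_max²/a_max = 4²/1 = 16
36 ≥ 16 ⇒ cruise phase
t_a = 4/1 = 4; v_peak = 4
d_cruise = 36 − 16 = 20; t_c = 20/4 = 5
T = 2·4 + 5 = 13

t_a=4 t_c=5 v_peak=4 T=13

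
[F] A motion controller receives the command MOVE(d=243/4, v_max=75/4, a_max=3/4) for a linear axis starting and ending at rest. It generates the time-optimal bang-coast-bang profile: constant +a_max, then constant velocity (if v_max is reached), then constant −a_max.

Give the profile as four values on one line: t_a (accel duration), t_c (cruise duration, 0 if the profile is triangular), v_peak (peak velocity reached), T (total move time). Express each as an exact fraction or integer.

t_a=9 t_c=0 v_peak=27/4 T=18

v_max²/a_max = (75/4)²/(3/4) = 1875/4
243/4 < 1875/4 → triangular
v_peak = √(243/4·3/4) = √(729/16) = 27/4
t_a = (27/4)/(3/4) = 9; t_c = 0
T = 2·9 = 18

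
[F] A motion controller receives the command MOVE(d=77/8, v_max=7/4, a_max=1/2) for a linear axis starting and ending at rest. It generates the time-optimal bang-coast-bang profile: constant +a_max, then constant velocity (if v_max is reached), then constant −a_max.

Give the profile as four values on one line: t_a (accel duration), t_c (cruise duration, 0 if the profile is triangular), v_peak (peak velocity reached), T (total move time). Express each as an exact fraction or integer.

t_a=7/2 t_c=2 v_peak=7/4 T=9

(v_max)²/a_max = (7/4)²/(1/2) = 49/8
77/8 ≥ 49/8 so v_max reached
t_a = (7/4)/(1/2) = 7/2; v_peak = 7/4
d_cruise = 77/8 − 49/8 = 7/2; t_c = (7/2)/(7/4) = 2
T = 2·7/2 + 2 = 9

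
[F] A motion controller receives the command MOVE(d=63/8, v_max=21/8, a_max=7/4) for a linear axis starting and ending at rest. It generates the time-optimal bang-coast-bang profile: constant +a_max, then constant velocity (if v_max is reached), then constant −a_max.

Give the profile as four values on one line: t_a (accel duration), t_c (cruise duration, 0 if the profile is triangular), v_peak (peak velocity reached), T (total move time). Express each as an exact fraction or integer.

t_a=3/2 t_c=3/2 v_peak=21/8 T=9/2

(v_max)²/a_max = (21/8)²/(7/4) = 63/16
63/8 ≥ 63/16 ⇒ cruise phase
t_a = (21/8)/(7/4) = 3/2; v_peak = 21/8
d_cruise = 63/8 − 63/16 = 63/16; t_c = (63/16)/(21/8) = 3/2
T = 2·3/2 + 3/2 = 9/2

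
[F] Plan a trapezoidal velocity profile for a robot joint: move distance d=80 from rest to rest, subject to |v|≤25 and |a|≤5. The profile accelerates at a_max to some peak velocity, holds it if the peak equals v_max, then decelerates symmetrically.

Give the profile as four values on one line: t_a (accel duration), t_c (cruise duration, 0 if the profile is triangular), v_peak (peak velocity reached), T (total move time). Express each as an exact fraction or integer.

t_a=4 t_c=0 v_peak=20 T=8

vₘ²/aₘ = 25²/5 = 125
80 < 125 so t_c = 0
v_peak = √(80·5) = √400 = 20
t_a = 20/5 = 4; t_c = 0
T = 2·4 = 8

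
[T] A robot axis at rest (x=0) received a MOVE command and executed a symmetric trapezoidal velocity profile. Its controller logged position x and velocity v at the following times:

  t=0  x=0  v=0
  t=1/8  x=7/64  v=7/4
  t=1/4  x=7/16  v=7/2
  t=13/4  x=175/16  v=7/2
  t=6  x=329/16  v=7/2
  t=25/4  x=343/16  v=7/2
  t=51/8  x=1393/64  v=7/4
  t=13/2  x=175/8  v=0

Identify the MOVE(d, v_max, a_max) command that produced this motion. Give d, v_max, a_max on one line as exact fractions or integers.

d=175/8 v_max=7/2 a_max=14

final state: t=13/2, x=175/8, v=0 → d = 175/8
a_max = (7/4−0)/(1/8−0) = 14
max v = 7/2 over t∈[1/4,25/4] → v_max = 7/2
check: 7/2·(1/4+6) = 175/8 ✓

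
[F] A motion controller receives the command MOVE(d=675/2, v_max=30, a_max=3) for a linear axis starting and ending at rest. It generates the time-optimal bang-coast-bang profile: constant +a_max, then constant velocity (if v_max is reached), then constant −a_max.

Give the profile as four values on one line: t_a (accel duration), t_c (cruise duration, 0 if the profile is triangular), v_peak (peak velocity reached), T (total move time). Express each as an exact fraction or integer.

v_max²/a_max = 30²/3 = 300
675/2 ≥ 300 ⇒ cruise phase
t_a = 30/3 = 10; v_peak = 30
d_cruise = 675/2 − 300 = 75/2; t_c = (75/2)/30 = 5/4
T = 2·10 + 5/4 = 85/4

t_a=10 t_c=5/4 v_peak=30 T=85/4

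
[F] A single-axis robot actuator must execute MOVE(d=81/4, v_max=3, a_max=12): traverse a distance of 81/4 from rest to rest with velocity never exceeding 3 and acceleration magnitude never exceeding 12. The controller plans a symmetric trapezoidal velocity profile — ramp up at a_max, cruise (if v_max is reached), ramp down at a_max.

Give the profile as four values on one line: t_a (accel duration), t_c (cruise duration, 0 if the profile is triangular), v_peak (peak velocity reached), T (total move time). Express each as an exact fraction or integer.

t_a=1/4 t_c=13/2 v_peak=3 T=7

(v_max)²/a_max = 3²/12 = 3/4
81/4 ≥ 3/4 so v_max reached
t_a = 3/12 = 1/4; v_peak = 3
d_cruise = 81/4 − 3/4 = 39/2; t_c = (39/2)/3 = 13/2
T = 2·1/4 + 13/2 = 7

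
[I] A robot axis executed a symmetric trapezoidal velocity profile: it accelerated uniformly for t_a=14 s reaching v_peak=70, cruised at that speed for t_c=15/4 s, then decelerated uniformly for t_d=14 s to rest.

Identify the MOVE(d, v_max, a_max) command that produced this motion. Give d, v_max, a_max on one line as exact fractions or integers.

d=2485/2 v_max=70 a_max=5

a_max = 70/14 = 5
d_a = ½·70·14 = 490; d_c = 70·15/4 = 525/2
d = 2·490 + 525/2 = 2485/2
t_c = 15/4 > 0 so v_max = 70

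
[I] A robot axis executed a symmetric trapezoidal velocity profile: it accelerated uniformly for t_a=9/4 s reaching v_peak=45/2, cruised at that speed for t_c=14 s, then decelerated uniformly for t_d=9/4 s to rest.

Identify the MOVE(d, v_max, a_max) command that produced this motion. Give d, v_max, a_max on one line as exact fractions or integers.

d=2925/8 v_max=45/2 a_max=10

a_max = (45/2)/(9/4) = 10
d_a = ½·45/2·9/4 = 405/16; d_c = 45/2·14 = 315
d = 2·405/16 + 315 = 2925/8
t_c = 14 > 0 → v_max = v_peak = 45/2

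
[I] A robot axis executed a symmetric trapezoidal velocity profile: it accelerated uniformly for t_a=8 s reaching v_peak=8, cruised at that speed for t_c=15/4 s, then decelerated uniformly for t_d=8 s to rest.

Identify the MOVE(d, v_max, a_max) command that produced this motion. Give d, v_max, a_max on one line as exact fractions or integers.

d=94 v_max=8 a_max=1

a_max = 8/8 = 1
d_a = ½·8·8 = 32; d_c = 8·15/4 = 30
d = 2·32 + 30 = 94
t_c = 15/4 > 0 → v_max = v_peak = 8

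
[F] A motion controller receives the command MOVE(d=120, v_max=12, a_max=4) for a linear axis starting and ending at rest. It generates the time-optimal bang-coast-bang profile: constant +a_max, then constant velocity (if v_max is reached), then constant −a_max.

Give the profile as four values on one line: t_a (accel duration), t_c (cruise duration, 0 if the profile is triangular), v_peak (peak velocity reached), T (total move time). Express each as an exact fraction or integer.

t_a=3 t_c=7 v_peak=12 T=13

v_max²/a_max = 12²/4 = 36
120 ≥ 36 → trapezoidal
t_a = 12/4 = 3; v_peak = 12
d_cruise = 120 − 36 = 84; t_c = 84/12 = 7
T = 2·3 + 7 = 13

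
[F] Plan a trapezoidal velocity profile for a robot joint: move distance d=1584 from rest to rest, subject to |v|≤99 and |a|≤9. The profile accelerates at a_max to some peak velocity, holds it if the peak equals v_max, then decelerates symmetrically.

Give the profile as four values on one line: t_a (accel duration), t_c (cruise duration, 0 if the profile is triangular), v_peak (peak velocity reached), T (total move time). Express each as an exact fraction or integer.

(v_max)²/a_max = 99²/9 = 1089
1584 ≥ 1089 ⇒ cruise phase
t_a = 99/9 = 11; v_peak = 99
d_cruise = 1584 − 1089 = 495; t_c = 495/99 = 5
T = 2·11 + 5 = 27

t_a=11 t_c=5 v_peak=99 T=27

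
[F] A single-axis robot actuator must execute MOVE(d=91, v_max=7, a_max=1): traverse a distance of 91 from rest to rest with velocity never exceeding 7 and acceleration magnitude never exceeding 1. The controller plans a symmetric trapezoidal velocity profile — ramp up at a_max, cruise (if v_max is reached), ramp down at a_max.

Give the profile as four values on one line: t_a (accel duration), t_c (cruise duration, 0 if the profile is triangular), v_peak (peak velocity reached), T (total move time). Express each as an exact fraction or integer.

t_a=7 t_c=6 v_peak=7 T=20

v_max²/a_max = 7²/1 = 49
91 ≥ 49 → trapezoidal
t_a = 7/1 = 7; v_peak = 7
d_cruise = 91 − 49 = 42; t_c = 42/7 = 6
T = 2·7 + 6 = 20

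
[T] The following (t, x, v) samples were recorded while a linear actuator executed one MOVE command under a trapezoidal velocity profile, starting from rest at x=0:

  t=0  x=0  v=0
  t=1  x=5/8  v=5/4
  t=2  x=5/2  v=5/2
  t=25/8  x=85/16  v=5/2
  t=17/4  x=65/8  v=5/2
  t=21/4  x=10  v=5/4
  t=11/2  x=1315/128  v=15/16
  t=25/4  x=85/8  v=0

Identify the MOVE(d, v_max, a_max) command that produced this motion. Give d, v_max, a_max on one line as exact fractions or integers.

d=85/8 v_max=5/2 a_max=5/4

final state: t=25/4, x=85/8, v=0 → d = 85/8
a_max = (5/4−0)/(1−0) = 5/4
max v = 5/2 over t∈[2,17/4] → v_max = 5/2
check: 5/2·(2+9/4) = 85/8 ✓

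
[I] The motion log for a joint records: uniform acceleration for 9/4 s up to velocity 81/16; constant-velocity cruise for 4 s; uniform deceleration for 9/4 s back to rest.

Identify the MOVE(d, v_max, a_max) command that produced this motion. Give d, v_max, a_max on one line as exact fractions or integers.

a_max = (81/16)/(9/4) = 9/4
d_a = ½·81/16·9/4 = 729/128; d_c = 81/16·4 = 81/4
d = 2·729/128 + 81/4 = 2025/64
t_c = 4 > 0 → v_max = v_peak = 81/16

d=2025/64 v_max=81/16 a_max=9/4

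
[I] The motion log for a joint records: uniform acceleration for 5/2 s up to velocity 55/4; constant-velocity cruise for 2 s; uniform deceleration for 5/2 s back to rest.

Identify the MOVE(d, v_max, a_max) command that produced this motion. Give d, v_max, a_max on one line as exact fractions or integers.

d=495/8 v_max=55/4 a_max=11/2

a_max = (55/4)/(5/2) = 11/2
d_a = ½·55/4·5/2 = 275/16; d_c = 55/4·2 = 55/2
d = 2·275/16 + 55/2 = 495/8
t_c = 2 > 0 ⇒ limit active, v_max = 55/4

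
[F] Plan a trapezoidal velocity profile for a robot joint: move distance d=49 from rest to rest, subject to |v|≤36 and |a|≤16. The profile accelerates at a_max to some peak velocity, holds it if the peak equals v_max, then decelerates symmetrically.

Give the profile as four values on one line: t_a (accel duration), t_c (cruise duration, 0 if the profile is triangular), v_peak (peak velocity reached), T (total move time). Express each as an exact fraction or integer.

t_a=7/4 t_c=0 v_peak=28 T=7/2

(v_max)²/a_max = 36²/16 = 81
49 < 81 → triangular
v_peak = √(49·16) = √784 = 28
t_a = 28/16 = 7/4; t_c = 0
T = 2·7/4 = 7/2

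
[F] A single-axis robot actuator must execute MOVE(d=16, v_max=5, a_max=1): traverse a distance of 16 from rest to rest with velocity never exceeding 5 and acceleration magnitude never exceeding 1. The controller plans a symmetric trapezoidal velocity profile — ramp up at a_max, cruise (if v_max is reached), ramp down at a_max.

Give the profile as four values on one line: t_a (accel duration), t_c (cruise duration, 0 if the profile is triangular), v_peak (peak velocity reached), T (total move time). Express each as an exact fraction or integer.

(v_max)²/a_max = 5²/1 = 25
16 < 25 → triangular
v_peak = √(16·1) = √16 = 4
t_a = 4/1 = 4; t_c = 0
T = 2·4 = 8

t_a=4 t_c=0 v_peak=4 T=8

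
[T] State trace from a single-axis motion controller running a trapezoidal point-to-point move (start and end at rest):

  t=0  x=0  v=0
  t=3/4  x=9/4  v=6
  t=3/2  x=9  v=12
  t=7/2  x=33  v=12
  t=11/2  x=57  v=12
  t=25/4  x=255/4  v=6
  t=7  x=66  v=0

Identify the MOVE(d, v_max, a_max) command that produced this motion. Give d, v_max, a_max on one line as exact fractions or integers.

d=66 v_max=12 a_max=8

final state: t=7, x=66, v=0 → d = 66
a_max = (6−0)/(3/4−0) = 8
max v = 12 over t∈[3/2,11/2] → v_max = 12
check: 12·(3/2+4) = 66 ✓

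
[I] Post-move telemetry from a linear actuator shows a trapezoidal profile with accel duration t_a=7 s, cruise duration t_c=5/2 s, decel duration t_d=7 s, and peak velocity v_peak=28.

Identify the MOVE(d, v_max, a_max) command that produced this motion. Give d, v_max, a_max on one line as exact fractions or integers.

d=266 v_max=28 a_max=4

a_max = 28/7 = 4
d_a = ½·28·7 = 98; d_c = 28·5/2 = 70
d = 2·98 + 70 = 266
t_c = 5/2 > 0 ⇒ limit active, v_max = 28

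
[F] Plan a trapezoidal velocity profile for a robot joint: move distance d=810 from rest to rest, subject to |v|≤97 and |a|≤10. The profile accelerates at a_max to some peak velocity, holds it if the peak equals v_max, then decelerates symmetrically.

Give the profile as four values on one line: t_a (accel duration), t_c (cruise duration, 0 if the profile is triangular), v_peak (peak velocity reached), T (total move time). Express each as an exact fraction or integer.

vₘ²/aₘ = 97²/10 = 9409/10
810 < 9409/10 ⇒ no cruise
v_peak = √(810·10) = √8100 = 90
t_a = 90/10 = 9; t_c = 0
T = 2·9 = 18

t_a=9 t_c=0 v_peak=90 T=18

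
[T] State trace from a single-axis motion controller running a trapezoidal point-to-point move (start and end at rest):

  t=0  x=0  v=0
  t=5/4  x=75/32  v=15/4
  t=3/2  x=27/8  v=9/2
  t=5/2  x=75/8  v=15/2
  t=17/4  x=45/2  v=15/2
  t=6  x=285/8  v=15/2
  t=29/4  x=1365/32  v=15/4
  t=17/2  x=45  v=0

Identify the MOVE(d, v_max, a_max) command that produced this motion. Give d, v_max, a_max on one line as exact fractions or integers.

d=45 v_max=15/2 a_max=3

final state: t=17/2, x=45, v=0 → d = 45
a_max = (15/4−0)/(5/4−0) = 3
max v = 15/2 over t∈[5/2,6] → v_max = 15/2
check: 15/2·(5/2+7/2) = 45 ✓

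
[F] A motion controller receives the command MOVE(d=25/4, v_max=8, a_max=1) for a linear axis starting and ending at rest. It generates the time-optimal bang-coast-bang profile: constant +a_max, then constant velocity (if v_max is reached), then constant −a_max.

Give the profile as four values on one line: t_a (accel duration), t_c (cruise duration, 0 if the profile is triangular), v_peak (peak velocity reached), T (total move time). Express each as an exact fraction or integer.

t_a=5/2 t_c=0 v_peak=5/2 T=5

(v_max)²/a_max = 8²/1 = 64
25/4 < 64 ⇒ no cruise
v_peak = √(25/4·1) = √(25/4) = 5/2
t_a = (5/2)/1 = 5/2; t_c = 0
T = 2·5/2 = 5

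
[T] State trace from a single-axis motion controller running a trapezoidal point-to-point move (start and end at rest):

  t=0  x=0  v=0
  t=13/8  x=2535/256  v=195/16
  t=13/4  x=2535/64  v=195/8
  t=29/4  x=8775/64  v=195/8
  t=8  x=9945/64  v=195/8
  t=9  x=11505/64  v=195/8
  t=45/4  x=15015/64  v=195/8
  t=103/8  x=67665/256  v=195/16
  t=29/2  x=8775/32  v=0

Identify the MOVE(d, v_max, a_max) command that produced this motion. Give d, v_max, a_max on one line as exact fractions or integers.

d=8775/32 v_max=195/8 a_max=15/2

final state: t=29/2, x=8775/32, v=0 → d = 8775/32
a_max = (195/16−0)/(13/8−0) = 15/2
max v = 195/8 over t∈[13/4,45/4] → v_max = 195/8
check: 195/8·(13/4+8) = 8775/32 ✓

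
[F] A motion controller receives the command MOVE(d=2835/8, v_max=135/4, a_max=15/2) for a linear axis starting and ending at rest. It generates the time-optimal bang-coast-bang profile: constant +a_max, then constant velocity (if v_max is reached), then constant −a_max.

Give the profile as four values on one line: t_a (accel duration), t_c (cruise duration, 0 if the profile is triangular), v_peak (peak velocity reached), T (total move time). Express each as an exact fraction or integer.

t_a=9/2 t_c=6 v_peak=135/4 T=15

(v_max)²/a_max = (135/4)²/(15/2) = 1215/8
2835/8 ≥ 1215/8 so v_max reached
t_a = (135/4)/(15/2) = 9/2; v_peak = 135/4
d_cruise = 2835/8 − 1215/8 = 405/2; t_c = (405/2)/(135/4) = 6
T = 2·9/2 + 6 = 15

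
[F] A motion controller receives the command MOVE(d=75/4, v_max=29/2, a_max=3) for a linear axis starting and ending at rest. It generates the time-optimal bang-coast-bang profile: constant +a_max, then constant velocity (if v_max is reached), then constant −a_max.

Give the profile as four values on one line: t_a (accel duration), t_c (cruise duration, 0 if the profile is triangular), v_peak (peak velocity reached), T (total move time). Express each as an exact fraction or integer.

t_a=5/2 t_c=0 v_peak=15/2 T=5

vₘ²/aₘ = (29/2)²/3 = 841/12
75/4 < 841/12 ⇒ no cruise
v_peak = √(75/4·3) = √(225/4) = 15/2
t_a = (15/2)/3 = 5/2; t_c = 0
T = 2·5/2 = 5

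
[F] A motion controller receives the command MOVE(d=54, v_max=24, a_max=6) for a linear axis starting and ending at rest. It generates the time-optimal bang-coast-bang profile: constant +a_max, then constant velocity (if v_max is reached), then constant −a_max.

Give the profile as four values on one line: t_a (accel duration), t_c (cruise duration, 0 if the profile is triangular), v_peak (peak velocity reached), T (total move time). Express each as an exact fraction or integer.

v_max²/a_max = 24²/6 = 96
54 < 96 → triangular
v_peak = √(54·6) = √324 = 18
t_a = 18/6 = 3; t_c = 0
T = 2·3 = 6

t_a=3 t_c=0 v_peak=18 T=6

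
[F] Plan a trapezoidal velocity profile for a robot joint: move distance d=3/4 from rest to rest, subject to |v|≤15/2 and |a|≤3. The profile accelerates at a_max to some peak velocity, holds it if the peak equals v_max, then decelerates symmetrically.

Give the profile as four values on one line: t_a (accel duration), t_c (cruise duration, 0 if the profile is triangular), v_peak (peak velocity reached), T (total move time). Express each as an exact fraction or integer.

t_a=1/2 t_c=0 v_peak=3/2 T=1

vₘ²/aₘ = (15/2)²/3 = 75/4
3/4 < 75/4 → triangular
v_peak = √(3/4·3) = √(9/4) = 3/2
t_a = (3/2)/3 = 1/2; t_c = 0
T = 2·1/2 = 1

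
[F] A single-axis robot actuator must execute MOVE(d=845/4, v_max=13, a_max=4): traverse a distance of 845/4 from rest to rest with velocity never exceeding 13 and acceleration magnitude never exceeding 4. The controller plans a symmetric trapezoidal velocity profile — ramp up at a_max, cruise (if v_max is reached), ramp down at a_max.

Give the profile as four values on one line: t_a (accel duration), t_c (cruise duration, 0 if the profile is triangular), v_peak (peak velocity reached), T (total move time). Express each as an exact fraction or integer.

t_a=13/4 t_c=13 v_peak=13 T=39/2

(v_max)²/a_max = 13²/4 = 169/4
845/4 ≥ 169/4 ⇒ cruise phase
t_a = 13/4; v_peak = 13
d_cruise = 845/4 − 169/4 = 169; t_c = 169/13 = 13
T = 2·13/4 + 13 = 39/2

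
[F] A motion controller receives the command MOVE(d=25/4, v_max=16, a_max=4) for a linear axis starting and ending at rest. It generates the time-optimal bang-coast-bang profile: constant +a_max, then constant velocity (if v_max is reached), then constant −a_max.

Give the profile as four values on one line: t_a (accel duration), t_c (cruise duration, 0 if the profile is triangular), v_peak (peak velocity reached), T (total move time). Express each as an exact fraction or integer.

t_a=5/4 t_c=0 v_peak=5 T=5/2

v_max²/a_max = 16²/4 = 64
25/4 < 64 → triangular
v_peak = √(25/4·4) = √25 = 5
t_a = 5/4; t_c = 0
T = 2·5/4 = 5/2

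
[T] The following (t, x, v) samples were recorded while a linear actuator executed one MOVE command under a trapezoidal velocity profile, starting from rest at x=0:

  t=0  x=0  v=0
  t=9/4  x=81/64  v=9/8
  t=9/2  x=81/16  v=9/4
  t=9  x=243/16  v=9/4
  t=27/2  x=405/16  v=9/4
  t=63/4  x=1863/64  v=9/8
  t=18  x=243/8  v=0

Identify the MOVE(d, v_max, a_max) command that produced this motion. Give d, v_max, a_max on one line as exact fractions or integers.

final state: t=18, x=243/8, v=0 → d = 243/8
a_max = (9/8−0)/(9/4−0) = 1/2
max v = 9/4 over t∈[9/2,27/2] → v_max = 9/4
check: 9/4·(9/2+9) = 243/8 ✓

d=243/8 v_max=9/4 a_max=1/2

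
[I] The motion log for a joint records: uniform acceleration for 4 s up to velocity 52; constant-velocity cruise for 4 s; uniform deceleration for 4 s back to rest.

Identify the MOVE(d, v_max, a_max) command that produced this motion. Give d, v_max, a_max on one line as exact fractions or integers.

d=416 v_max=52 a_max=13

a_max = 52/4 = 13
d_a = ½·52·4 = 104; d_c = 52·4 = 208
d = 2·104 + 208 = 416
t_c = 4 > 0 ⇒ limit active, v_max = 52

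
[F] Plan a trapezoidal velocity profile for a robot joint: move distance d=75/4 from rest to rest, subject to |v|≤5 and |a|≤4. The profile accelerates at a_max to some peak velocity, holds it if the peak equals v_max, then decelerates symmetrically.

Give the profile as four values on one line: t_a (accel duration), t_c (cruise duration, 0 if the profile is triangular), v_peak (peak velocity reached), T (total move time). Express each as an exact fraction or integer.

t_a=5/4 t_c=5/2 v_peak=5 T=5

vₘ²/aₘ = 5²/4 = 25/4
75/4 ≥ 25/4 → trapezoidal
t_a = 5/4; v_peak = 5
d_cruise = 75/4 − 25/4 = 25/2; t_c = (25/2)/5 = 5/2
T = 2·5/4 + 5/2 = 5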